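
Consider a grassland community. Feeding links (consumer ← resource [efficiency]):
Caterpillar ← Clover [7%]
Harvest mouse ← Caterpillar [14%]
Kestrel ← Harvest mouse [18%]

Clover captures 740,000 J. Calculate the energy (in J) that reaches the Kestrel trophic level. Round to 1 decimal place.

Caterpillar: 740000 × 0.07 = 51800 J
Harvest mouse: 51800 × 0.14 = 7252 J
Kestrel: 7252 × 0.18 = 1305.36 J

1305.4 J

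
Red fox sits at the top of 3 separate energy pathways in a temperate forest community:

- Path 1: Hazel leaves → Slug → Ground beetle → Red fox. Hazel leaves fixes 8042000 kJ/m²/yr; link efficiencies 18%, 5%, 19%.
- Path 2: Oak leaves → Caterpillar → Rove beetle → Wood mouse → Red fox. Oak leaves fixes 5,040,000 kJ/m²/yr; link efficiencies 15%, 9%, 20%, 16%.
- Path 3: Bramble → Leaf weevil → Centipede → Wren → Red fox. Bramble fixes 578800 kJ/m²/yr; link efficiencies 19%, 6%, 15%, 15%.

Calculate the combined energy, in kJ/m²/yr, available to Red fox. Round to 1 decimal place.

Path 1: 8042000 × 0.18 × 0.05 × 0.19 = 13751.82 kJ/m²/yr
Path 2: 5040000 × 0.15 × 0.09 × 0.2 × 0.16 = 2177.28 kJ/m²/yr
Path 3: 578800 × 0.19 × 0.06 × 0.15 × 0.15 = 148.4622 kJ/m²/yr
Total at Red fox: 13751.82 + 2177.28 + 148.4622 = 16077.5622 kJ/m²/yr

16077.6 kJ/m²/yr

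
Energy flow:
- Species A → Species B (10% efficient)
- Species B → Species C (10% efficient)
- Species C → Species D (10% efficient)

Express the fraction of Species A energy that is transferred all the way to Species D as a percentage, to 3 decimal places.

0.100%

Product of link efficiencies: 0.1 × 0.1 × 0.1 = 0.001
As a percentage: 0.001 × 100 = 0.100%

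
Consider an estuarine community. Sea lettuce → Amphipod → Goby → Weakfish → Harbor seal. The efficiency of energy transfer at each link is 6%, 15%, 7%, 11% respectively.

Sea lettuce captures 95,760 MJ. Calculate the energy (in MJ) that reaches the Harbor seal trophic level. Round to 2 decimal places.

Amphipod: 95760 × 0.06 = 5745.6 MJ
Goby: 5745.6 × 0.15 = 861.84 MJ
Weakfish: 861.84 × 0.07 = 60.3288 MJ
Harbor seal: 60.3288 × 0.11 = 6.636168 MJ

6.64 MJ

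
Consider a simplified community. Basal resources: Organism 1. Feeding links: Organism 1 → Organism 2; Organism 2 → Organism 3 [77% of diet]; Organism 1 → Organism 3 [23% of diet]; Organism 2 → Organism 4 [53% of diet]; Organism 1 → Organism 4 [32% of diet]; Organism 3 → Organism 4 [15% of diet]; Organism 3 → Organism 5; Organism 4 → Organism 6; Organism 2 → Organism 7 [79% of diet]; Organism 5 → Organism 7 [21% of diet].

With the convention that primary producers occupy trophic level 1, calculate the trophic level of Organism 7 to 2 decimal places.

Organism 2: 1 + 1 = 2
Organism 3: 1 + (0.77×2 + 0.23×1) = 2.77
Organism 4: 1 + (0.53×2 + 0.32×1 + 0.15×2.77) = 2.7955
Organism 5: 1 + 2.77 = 3.77
Organism 6: 1 + 2.7955 = 3.7955
Organism 7: 1 + (0.79×2 + 0.21×3.77) = 3.3717

3.37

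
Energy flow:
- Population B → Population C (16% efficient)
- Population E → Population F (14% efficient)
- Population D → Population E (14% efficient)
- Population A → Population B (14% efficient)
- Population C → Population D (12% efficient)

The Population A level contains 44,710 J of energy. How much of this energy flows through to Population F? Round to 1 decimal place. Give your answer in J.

Population B: 44710 × 0.14 = 6259.4 J
Population C: 6259.4 × 0.16 = 1001.504 J
Population D: 1001.504 × 0.12 = 120.18048 J
Population E: 120.18048 × 0.14 = 16.8252672 J
Population F: 16.8252672 × 0.14 = 2.355537408 J

2.4 J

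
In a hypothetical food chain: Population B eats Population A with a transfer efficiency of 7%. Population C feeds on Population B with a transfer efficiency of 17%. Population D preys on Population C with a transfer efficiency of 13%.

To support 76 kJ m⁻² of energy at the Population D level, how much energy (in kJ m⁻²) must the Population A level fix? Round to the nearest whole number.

49127 kJ m⁻²

Cumulative transfer efficiency: 0.07 × 0.17 × 0.13 = 0.001547
Population A energy = 76 / 0.001547 = 49127 kJ m⁻²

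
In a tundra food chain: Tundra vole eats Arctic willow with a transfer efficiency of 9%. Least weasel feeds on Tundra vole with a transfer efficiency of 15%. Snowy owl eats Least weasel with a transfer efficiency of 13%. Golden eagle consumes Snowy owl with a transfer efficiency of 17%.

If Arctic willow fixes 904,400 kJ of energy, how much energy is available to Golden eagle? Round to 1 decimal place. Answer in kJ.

Tundra vole: 904400 × 0.09 = 81396 kJ
Least weasel: 81396 × 0.15 = 12209.4 kJ
Snowy owl: 12209.4 × 0.13 = 1587.222 kJ
Golden eagle: 1587.222 × 0.17 = 269.82774 kJ

269.8 kJ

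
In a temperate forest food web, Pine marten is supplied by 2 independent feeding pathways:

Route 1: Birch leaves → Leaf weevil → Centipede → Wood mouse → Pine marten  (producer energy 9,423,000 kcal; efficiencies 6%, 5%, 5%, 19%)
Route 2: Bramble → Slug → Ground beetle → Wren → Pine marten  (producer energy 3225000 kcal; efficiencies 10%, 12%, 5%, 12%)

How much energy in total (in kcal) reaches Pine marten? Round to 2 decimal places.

500.76 kcal

Route 1: 9423000 × 0.06 × 0.05 × 0.05 × 0.19 = 268.5555 kcal
Route 2: 3225000 × 0.1 × 0.12 × 0.05 × 0.12 = 232.2 kcal
Total at Pine marten: 268.5555 + 232.2 = 500.7555 kcal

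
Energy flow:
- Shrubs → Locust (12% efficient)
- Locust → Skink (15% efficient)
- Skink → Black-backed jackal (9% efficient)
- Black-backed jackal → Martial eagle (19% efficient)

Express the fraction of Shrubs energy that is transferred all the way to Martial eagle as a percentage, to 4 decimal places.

Product of link efficiencies: 0.12 × 0.15 × 0.09 × 0.19 = 0.0003078
As a percentage: 0.0003078 × 100 = 0.0308%

0.0308%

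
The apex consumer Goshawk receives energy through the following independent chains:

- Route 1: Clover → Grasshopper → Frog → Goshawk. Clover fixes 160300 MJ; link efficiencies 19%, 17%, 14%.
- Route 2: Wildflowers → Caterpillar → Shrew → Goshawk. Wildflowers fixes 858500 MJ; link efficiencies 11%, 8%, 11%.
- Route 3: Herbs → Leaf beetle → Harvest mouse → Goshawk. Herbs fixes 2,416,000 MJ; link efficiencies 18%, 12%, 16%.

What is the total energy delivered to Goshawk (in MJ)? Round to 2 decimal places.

9905.60 MJ

Route 1: 160300 × 0.19 × 0.17 × 0.14 = 724.8766 MJ
Route 2: 858500 × 0.11 × 0.08 × 0.11 = 831.028 MJ
Route 3: 2416000 × 0.18 × 0.12 × 0.16 = 8349.696 MJ
Total at Goshawk: 724.8766 + 831.028 + 8349.696 = 9905.6006 MJ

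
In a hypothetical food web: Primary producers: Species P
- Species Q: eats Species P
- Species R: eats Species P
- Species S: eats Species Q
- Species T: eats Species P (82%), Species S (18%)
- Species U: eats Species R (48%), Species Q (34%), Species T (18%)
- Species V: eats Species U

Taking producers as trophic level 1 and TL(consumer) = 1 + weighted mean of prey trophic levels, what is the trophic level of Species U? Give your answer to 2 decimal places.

3.06

Species Q: 1 + 1 = 2
Species R: 1 + 1 = 2
Species S: 1 + 2 = 3
Species T: 1 + (0.82×1 + 0.18×3) = 2.36
Species U: 1 + (0.48×2 + 0.34×2 + 0.18×2.36) = 3.0648
Species V: 1 + 3.0648 = 4.0648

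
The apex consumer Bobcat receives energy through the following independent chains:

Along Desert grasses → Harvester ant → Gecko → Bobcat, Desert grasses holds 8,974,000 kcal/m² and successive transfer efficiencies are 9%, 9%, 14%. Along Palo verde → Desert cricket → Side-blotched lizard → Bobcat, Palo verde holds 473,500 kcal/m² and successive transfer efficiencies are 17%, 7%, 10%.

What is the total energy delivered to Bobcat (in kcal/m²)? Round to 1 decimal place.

Via Desert grasses: 8974000 × 0.09 × 0.09 × 0.14 = 10176.516 kcal/m²
Via Palo verde: 473500 × 0.17 × 0.07 × 0.1 = 563.465 kcal/m²
Total at Bobcat: 10176.516 + 563.465 = 10739.981 kcal/m²

10740.0 kcal/m²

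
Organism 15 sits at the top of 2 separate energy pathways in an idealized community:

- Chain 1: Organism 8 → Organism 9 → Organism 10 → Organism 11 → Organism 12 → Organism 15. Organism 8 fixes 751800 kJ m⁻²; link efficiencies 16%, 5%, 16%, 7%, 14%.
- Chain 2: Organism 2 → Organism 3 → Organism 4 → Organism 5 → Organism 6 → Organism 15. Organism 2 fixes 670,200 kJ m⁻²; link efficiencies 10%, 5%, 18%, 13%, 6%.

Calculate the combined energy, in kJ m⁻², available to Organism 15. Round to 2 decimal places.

Chain 1: 751800 × 0.16 × 0.05 × 0.16 × 0.07 × 0.14 = 9.4305792 kJ m⁻²
Chain 2: 670200 × 0.1 × 0.05 × 0.18 × 0.13 × 0.06 = 4.704804 kJ m⁻²
Total at Organism 15: 9.4305792 + 4.704804 = 14.1353832 kJ m⁻²

14.14 kJ m⁻²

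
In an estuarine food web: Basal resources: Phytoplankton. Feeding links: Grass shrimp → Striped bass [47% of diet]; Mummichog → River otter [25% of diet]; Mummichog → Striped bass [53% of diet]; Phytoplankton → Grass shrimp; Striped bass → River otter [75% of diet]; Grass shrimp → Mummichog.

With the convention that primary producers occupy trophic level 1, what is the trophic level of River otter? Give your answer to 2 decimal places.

4.40

Grass shrimp: 1 + 1 = 2
Mummichog: 1 + 2 = 3
Striped bass: 1 + (0.47×2 + 0.53×3) = 3.53
River otter: 1 + (0.75×3.53 + 0.25×3) = 4.3975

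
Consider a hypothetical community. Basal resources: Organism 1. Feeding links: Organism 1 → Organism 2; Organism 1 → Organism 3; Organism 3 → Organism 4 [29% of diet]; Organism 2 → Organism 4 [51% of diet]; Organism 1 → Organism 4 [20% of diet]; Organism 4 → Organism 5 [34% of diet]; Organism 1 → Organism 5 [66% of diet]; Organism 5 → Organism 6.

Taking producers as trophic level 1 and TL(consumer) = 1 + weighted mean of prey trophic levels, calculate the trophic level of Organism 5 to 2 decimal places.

2.61

Organism 2: 1 + 1 = 2
Organism 3: 1 + 1 = 2
Organism 4: 1 + (0.29×2 + 0.51×2 + 0.2×1) = 2.8
Organism 5: 1 + (0.34×2.8 + 0.66×1) = 2.612
Organism 6: 1 + 2.612 = 3.612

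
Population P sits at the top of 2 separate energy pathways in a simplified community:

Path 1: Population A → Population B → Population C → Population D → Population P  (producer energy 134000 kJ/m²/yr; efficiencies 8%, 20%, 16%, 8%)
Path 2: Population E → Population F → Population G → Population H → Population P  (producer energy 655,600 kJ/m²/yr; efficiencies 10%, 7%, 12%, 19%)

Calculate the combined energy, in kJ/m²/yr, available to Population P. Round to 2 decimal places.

Path 1: 134000 × 0.08 × 0.2 × 0.16 × 0.08 = 27.4432 kJ/m²/yr
Path 2: 655600 × 0.1 × 0.07 × 0.12 × 0.19 = 104.63376 kJ/m²/yr
Total at Population P: 27.4432 + 104.63376 = 132.07696 kJ/m²/yr

132.08 kJ/m²/yr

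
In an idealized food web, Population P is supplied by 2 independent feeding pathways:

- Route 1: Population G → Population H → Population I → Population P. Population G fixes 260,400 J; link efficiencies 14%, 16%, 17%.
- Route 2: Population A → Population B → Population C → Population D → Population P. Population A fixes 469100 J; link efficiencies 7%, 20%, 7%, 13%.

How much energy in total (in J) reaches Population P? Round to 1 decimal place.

Route 1: 260400 × 0.14 × 0.16 × 0.17 = 991.6032 J
Route 2: 469100 × 0.07 × 0.2 × 0.07 × 0.13 = 59.76334 J
Total at Population P: 991.6032 + 59.76334 = 1051.36654 J

1051.4 J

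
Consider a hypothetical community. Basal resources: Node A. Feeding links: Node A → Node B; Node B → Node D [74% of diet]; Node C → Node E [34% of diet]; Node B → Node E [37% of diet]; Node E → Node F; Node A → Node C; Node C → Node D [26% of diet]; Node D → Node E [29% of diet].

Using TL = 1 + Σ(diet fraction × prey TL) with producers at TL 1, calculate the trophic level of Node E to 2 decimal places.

3.29

Node B: 1 + 1 = 2
Node C: 1 + 1 = 2
Node D: 1 + (0.26×2 + 0.74×2) = 3
Node E: 1 + (0.34×2 + 0.37×2 + 0.29×3) = 3.29
Node F: 1 + 3.29 = 4.29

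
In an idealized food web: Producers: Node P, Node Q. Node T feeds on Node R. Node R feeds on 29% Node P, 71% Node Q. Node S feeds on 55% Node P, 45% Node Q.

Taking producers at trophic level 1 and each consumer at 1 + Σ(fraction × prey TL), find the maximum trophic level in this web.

Node R: 1 + (0.29×1 + 0.71×1) = 2
Node S: 1 + (0.55×1 + 0.45×1) = 2
Node T: 1 + 2 = 3

3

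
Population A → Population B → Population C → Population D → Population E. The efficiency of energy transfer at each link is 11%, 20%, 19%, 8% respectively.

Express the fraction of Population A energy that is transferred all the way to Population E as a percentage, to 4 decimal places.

Product of link efficiencies: 0.11 × 0.2 × 0.19 × 0.08 = 0.0003344
As a percentage: 0.0003344 × 100 = 0.0334%

0.0334%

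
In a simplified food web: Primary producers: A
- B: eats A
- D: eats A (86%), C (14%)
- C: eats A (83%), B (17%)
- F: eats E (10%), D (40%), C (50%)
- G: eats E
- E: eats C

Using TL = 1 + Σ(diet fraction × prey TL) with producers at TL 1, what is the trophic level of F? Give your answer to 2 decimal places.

3.27

B: 1 + 1 = 2
C: 1 + (0.83×1 + 0.17×2) = 2.17
D: 1 + (0.86×1 + 0.14×2.17) = 2.1638
E: 1 + 2.17 = 3.17
F: 1 + (0.1×3.17 + 0.4×2.1638 + 0.5×2.17) = 3.26752
G: 1 + 3.17 = 4.17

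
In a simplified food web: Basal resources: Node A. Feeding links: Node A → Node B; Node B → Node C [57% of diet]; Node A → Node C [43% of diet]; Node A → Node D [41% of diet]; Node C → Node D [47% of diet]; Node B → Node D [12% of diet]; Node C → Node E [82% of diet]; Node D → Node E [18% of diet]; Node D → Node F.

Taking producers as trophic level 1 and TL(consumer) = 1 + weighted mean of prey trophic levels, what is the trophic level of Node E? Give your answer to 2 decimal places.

3.62

Node B: 1 + 1 = 2
Node C: 1 + (0.57×2 + 0.43×1) = 2.57
Node D: 1 + (0.41×1 + 0.47×2.57 + 0.12×2) = 2.8579
Node E: 1 + (0.82×2.57 + 0.18×2.8579) = 3.621822
Node F: 1 + 2.8579 = 3.8579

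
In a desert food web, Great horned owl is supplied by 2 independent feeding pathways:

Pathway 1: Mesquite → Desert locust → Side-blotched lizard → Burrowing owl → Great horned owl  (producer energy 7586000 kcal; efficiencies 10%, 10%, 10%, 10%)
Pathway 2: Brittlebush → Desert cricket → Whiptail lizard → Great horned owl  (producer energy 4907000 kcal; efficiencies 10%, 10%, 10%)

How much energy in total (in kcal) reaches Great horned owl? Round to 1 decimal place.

5665.6 kcal

Pathway 1: 7586000 × 0.1 × 0.1 × 0.1 × 0.1 = 758.6 kcal
Pathway 2: 4907000 × 0.1 × 0.1 × 0.1 = 4907 kcal
Total at Great horned owl: 758.6 + 4907 = 5665.6 kcal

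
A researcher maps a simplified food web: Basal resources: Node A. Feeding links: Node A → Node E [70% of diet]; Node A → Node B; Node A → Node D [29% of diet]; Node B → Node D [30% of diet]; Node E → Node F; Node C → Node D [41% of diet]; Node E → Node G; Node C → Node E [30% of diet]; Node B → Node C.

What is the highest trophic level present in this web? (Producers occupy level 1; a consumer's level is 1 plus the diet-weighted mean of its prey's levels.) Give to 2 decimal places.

3.60

Node B: 1 + 1 = 2
Node C: 1 + 2 = 3
Node D: 1 + (0.41×3 + 0.3×2 + 0.29×1) = 3.12
Node E: 1 + (0.7×1 + 0.3×3) = 2.6
Node F: 1 + 2.6 = 3.6
Node G: 1 + 2.6 = 3.6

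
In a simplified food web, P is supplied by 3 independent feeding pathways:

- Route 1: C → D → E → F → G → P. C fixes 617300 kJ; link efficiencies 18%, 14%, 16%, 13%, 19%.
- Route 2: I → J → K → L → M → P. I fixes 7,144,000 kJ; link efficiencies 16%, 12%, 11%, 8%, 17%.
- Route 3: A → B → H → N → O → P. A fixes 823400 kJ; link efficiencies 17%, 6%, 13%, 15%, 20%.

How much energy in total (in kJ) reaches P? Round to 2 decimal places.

299.43 kJ

Route 1: 617300 × 0.18 × 0.14 × 0.16 × 0.13 × 0.19 = 61.47715392 kJ
Route 2: 7144000 × 0.16 × 0.12 × 0.11 × 0.08 × 0.17 = 205.1985408 kJ
Route 3: 823400 × 0.17 × 0.06 × 0.13 × 0.15 × 0.2 = 32.754852 kJ
Total at P: 61.47715392 + 205.1985408 + 32.754852 = 299.43054672 kJ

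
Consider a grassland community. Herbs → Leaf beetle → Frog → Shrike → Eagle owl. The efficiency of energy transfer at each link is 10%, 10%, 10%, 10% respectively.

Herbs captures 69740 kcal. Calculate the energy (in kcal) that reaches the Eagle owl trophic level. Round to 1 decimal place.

Leaf beetle: 69740 × 0.1 = 6974 kcal
Frog: 6974 × 0.1 = 697.4 kcal
Shrike: 697.4 × 0.1 = 69.74 kcal
Eagle owl: 69.74 × 0.1 = 6.974 kcal

7.0 kcal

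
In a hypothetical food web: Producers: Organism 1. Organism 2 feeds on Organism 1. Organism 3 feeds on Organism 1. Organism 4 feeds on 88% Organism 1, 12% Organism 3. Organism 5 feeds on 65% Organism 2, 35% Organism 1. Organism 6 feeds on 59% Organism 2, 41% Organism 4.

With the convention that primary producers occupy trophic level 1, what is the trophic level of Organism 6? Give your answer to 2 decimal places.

Organism 2: 1 + 1 = 2
Organism 3: 1 + 1 = 2
Organism 4: 1 + (0.88×1 + 0.12×2) = 2.12
Organism 5: 1 + (0.65×2 + 0.35×1) = 2.65
Organism 6: 1 + (0.59×2 + 0.41×2.12) = 3.0492

3.05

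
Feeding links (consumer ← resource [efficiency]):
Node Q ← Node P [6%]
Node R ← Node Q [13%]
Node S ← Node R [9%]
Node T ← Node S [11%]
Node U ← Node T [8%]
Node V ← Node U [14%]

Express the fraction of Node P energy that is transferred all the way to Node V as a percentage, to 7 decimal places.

Product of link efficiencies: 0.06 × 0.13 × 0.09 × 0.11 × 0.08 × 0.14 = 0.000000864864
As a percentage: 0.000000864864 × 100 = 0.0000865%

0.0000865%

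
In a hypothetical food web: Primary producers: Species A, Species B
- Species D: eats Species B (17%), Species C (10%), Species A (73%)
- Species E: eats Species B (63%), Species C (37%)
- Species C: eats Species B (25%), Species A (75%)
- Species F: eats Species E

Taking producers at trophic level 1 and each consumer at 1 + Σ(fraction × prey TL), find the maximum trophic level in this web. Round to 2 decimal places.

3.37

Species C: 1 + (0.25×1 + 0.75×1) = 2
Species D: 1 + (0.17×1 + 0.1×2 + 0.73×1) = 2.1
Species E: 1 + (0.63×1 + 0.37×2) = 2.37
Species F: 1 + 2.37 = 3.37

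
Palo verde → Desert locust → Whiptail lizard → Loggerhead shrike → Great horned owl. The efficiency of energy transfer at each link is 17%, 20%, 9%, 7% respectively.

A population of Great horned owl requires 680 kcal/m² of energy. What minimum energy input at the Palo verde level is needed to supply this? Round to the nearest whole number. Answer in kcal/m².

3174603 kcal/m²

Cumulative transfer efficiency: 0.17 × 0.2 × 0.09 × 0.07 = 0.0002142
Palo verde energy = 680 / 0.0002142 = 3174603 kcal/m²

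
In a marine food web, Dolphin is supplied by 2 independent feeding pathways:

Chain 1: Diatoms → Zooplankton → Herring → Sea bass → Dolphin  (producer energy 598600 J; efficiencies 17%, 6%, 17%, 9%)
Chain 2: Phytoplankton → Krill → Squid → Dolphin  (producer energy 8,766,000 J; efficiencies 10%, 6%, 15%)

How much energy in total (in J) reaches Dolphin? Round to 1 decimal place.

Chain 1: 598600 × 0.17 × 0.06 × 0.17 × 0.09 = 93.417516 J
Chain 2: 8766000 × 0.1 × 0.06 × 0.15 = 7889.4 J
Total at Dolphin: 93.417516 + 7889.4 = 7982.817516 J

7982.8 J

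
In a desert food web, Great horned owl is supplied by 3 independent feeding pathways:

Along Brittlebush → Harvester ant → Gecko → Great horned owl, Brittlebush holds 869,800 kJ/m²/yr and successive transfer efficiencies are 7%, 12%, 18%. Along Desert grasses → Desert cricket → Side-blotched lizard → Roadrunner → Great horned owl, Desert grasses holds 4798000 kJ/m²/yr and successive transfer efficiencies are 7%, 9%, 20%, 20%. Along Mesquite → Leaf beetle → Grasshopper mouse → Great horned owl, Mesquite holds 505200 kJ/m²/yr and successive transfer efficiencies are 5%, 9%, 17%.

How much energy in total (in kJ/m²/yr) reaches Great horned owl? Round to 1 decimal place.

Via Brittlebush: 869800 × 0.07 × 0.12 × 0.18 = 1315.1376 kJ/m²/yr
Via Desert grasses: 4798000 × 0.07 × 0.09 × 0.2 × 0.2 = 1209.096 kJ/m²/yr
Via Mesquite: 505200 × 0.05 × 0.09 × 0.17 = 386.478 kJ/m²/yr
Total at Great horned owl: 1315.1376 + 1209.096 + 386.478 = 2910.7116 kJ/m²/yr

2910.7 kJ/m²/yr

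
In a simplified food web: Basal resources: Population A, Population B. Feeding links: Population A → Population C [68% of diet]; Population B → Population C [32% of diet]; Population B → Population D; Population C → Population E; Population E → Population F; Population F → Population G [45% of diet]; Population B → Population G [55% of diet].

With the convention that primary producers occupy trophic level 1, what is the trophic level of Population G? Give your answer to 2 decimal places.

Population C: 1 + (0.68×1 + 0.32×1) = 2
Population D: 1 + 1 = 2
Population E: 1 + 2 = 3
Population F: 1 + 3 = 4
Population G: 1 + (0.45×4 + 0.55×1) = 3.35

3.35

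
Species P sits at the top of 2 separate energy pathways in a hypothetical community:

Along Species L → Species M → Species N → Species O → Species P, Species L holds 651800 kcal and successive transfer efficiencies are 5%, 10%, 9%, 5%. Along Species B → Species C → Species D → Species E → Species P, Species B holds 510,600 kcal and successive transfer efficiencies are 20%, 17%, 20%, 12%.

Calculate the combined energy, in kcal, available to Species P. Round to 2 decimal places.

431.32 kcal

Via Species L: 651800 × 0.05 × 0.1 × 0.09 × 0.05 = 14.6655 kcal
Via Species B: 510600 × 0.2 × 0.17 × 0.2 × 0.12 = 416.6496 kcal
Total at Species P: 14.6655 + 416.6496 = 431.3151 kcal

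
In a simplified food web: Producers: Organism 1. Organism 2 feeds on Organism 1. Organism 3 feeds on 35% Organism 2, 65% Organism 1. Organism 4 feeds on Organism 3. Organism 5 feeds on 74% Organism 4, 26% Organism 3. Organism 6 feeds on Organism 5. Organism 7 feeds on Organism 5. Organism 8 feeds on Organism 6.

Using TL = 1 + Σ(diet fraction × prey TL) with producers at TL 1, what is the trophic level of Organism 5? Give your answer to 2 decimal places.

4.09

Organism 2: 1 + 1 = 2
Organism 3: 1 + (0.35×2 + 0.65×1) = 2.35
Organism 4: 1 + 2.35 = 3.35
Organism 5: 1 + (0.74×3.35 + 0.26×2.35) = 4.09
Organism 6: 1 + 4.09 = 5.09
Organism 7: 1 + 4.09 = 5.09
Organism 8: 1 + 5.09 = 6.09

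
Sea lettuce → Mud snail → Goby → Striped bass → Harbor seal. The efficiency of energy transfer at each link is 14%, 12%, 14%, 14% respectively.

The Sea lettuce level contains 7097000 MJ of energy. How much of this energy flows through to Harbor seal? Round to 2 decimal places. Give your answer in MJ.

Mud snail: 7097000 × 0.14 = 993580 MJ
Goby: 993580 × 0.12 = 119229.6 MJ
Striped bass: 119229.6 × 0.14 = 16692.144 MJ
Harbor seal: 16692.144 × 0.14 = 2336.90016 MJ

2336.90 MJ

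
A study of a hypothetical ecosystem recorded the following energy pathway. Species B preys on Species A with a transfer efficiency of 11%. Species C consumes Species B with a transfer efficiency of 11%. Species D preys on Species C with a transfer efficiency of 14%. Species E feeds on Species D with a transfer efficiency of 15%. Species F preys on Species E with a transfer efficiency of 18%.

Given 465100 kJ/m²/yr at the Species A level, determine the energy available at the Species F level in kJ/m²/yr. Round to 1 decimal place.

21.3 kJ/m²/yr

Species B: 465100 × 0.11 = 51161 kJ/m²/yr
Species C: 51161 × 0.11 = 5627.71 kJ/m²/yr
Species D: 5627.71 × 0.14 = 787.8794 kJ/m²/yr
Species E: 787.8794 × 0.15 = 118.18191 kJ/m²/yr
Species F: 118.18191 × 0.18 = 21.2727438 kJ/m²/yr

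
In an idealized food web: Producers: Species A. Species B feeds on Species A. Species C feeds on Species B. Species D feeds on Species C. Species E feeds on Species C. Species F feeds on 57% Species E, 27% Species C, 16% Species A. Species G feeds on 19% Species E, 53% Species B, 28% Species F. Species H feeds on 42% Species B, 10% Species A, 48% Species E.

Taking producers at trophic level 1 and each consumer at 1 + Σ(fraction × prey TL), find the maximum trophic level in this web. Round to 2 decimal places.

4.25

Species B: 1 + 1 = 2
Species C: 1 + 2 = 3
Species D: 1 + 3 = 4
Species E: 1 + 3 = 4
Species F: 1 + (0.57×4 + 0.27×3 + 0.16×1) = 4.25
Species G: 1 + (0.19×4 + 0.53×2 + 0.28×4.25) = 4.01
Species H: 1 + (0.42×2 + 0.1×1 + 0.48×4) = 3.86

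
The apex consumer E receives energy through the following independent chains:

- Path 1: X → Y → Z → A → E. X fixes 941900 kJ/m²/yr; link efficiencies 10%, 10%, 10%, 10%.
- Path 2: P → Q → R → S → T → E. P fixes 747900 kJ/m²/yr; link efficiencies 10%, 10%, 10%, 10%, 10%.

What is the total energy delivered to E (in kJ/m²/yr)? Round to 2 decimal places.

101.67 kJ/m²/yr

Path 1: 941900 × 0.1 × 0.1 × 0.1 × 0.1 = 94.19 kJ/m²/yr
Path 2: 747900 × 0.1 × 0.1 × 0.1 × 0.1 × 0.1 = 7.479 kJ/m²/yr
Total at E: 94.19 + 7.479 = 101.669 kJ/m²/yr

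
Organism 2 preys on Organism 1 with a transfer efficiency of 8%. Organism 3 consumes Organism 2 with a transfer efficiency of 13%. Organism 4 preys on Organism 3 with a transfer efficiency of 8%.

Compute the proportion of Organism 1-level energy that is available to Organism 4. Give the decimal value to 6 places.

0.000832

Product of link efficiencies: 0.08 × 0.13 × 0.08 = 0.000832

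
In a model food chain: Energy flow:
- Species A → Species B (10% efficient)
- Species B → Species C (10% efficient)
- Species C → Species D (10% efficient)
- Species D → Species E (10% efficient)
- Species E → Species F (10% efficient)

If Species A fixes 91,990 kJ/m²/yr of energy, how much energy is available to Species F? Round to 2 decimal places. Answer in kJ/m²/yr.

0.92 kJ/m²/yr

Species B: 91990 × 0.1 = 9199 kJ/m²/yr
Species C: 9199 × 0.1 = 919.9 kJ/m²/yr
Species D: 919.9 × 0.1 = 91.99 kJ/m²/yr
Species E: 91.99 × 0.1 = 9.199 kJ/m²/yr
Species F: 9.199 × 0.1 = 0.9199 kJ/m²/yr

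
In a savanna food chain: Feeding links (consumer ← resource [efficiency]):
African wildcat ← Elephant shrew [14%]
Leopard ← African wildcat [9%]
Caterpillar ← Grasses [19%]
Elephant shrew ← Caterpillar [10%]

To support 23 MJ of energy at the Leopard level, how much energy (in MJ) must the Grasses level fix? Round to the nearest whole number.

96074 MJ

Cumulative transfer efficiency: 0.19 × 0.1 × 0.14 × 0.09 = 0.0002394
Grasses energy = 23 / 0.0002394 = 96074 MJ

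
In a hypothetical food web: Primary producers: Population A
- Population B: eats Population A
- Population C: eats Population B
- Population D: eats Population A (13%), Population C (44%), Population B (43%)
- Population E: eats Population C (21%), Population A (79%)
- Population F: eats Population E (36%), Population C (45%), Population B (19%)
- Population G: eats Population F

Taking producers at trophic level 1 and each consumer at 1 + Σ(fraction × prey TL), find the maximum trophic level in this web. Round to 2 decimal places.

4.60

Population B: 1 + 1 = 2
Population C: 1 + 2 = 3
Population D: 1 + (0.13×1 + 0.44×3 + 0.43×2) = 3.31
Population E: 1 + (0.21×3 + 0.79×1) = 2.42
Population F: 1 + (0.36×2.42 + 0.45×3 + 0.19×2) = 3.6012
Population G: 1 + 3.6012 = 4.6012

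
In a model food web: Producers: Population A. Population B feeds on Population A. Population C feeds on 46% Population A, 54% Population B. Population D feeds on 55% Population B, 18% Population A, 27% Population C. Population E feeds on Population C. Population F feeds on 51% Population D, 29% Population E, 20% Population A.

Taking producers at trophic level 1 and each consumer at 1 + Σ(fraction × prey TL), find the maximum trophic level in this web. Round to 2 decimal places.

3.74

Population B: 1 + 1 = 2
Population C: 1 + (0.46×1 + 0.54×2) = 2.54
Population D: 1 + (0.55×2 + 0.18×1 + 0.27×2.54) = 2.9658
Population E: 1 + 2.54 = 3.54
Population F: 1 + (0.51×2.9658 + 0.29×3.54 + 0.2×1) = 3.739158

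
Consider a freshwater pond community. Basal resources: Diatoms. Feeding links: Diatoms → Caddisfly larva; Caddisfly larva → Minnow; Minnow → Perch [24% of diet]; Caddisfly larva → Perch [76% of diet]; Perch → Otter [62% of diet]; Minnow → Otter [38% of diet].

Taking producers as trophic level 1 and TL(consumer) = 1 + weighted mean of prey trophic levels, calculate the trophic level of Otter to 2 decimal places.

Caddisfly larva: 1 + 1 = 2
Minnow: 1 + 2 = 3
Perch: 1 + (0.24×3 + 0.76×2) = 3.24
Otter: 1 + (0.62×3.24 + 0.38×3) = 4.1488

4.15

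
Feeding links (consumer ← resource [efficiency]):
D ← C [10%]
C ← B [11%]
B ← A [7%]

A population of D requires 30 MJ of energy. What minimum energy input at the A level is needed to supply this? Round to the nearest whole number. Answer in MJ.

Cumulative transfer efficiency: 0.07 × 0.11 × 0.1 = 0.00077
A energy = 30 / 0.00077 = 38961 MJ

38961 MJ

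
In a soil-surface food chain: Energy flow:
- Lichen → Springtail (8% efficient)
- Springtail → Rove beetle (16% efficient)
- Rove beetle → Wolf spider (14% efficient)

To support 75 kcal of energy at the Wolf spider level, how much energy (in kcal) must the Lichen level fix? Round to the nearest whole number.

Cumulative transfer efficiency: 0.08 × 0.16 × 0.14 = 0.001792
Lichen energy = 75 / 0.001792 = 41853 kcal

41853 kcal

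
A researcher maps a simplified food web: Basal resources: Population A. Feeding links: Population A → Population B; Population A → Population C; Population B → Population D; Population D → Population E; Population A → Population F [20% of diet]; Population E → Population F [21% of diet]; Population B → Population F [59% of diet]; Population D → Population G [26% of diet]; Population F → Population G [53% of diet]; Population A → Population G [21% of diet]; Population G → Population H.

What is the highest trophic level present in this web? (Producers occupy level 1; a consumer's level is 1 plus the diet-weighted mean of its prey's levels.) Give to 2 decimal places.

4.70

Population B: 1 + 1 = 2
Population C: 1 + 1 = 2
Population D: 1 + 2 = 3
Population E: 1 + 3 = 4
Population F: 1 + (0.2×1 + 0.21×4 + 0.59×2) = 3.22
Population G: 1 + (0.26×3 + 0.53×3.22 + 0.21×1) = 3.6966
Population H: 1 + 3.6966 = 4.6966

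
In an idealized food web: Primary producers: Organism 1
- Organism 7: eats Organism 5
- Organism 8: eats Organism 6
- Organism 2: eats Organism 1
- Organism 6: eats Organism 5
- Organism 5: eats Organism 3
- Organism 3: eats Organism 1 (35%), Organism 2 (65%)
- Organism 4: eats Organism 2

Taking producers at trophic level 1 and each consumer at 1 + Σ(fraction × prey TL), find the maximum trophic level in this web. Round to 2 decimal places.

5.65

Organism 2: 1 + 1 = 2
Organism 3: 1 + (0.35×1 + 0.65×2) = 2.65
Organism 4: 1 + 2 = 3
Organism 5: 1 + 2.65 = 3.65
Organism 6: 1 + 3.65 = 4.65
Organism 7: 1 + 3.65 = 4.65
Organism 8: 1 + 4.65 = 5.65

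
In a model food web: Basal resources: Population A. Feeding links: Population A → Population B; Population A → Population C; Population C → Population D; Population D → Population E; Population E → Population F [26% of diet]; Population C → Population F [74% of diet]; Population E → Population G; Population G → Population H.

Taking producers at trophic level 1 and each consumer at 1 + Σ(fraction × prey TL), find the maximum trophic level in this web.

Population B: 1 + 1 = 2
Population C: 1 + 1 = 2
Population D: 1 + 2 = 3
Population E: 1 + 3 = 4
Population F: 1 + (0.26×4 + 0.74×2) = 3.52
Population G: 1 + 4 = 5
Population H: 1 + 5 = 6

6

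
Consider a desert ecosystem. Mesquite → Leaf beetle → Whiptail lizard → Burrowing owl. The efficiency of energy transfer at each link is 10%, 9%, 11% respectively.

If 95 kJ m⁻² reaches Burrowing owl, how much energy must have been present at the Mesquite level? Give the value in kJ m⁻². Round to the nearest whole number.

95960 kJ m⁻²

Cumulative transfer efficiency: 0.1 × 0.09 × 0.11 = 0.00099
Mesquite energy = 95 / 0.00099 = 95960 kJ m⁻²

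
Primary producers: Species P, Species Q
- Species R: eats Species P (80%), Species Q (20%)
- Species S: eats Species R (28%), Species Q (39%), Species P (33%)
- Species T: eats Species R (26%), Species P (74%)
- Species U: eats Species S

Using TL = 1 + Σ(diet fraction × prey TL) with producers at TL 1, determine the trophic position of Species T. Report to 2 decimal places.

2.26

Species R: 1 + (0.8×1 + 0.2×1) = 2
Species S: 1 + (0.28×2 + 0.39×1 + 0.33×1) = 2.28
Species T: 1 + (0.26×2 + 0.74×1) = 2.26
Species U: 1 + 2.28 = 3.28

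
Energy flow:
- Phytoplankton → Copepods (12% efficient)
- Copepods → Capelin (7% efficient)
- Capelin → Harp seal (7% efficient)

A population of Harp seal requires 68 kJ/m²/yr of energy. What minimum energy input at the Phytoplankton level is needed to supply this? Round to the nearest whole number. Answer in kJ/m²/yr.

Cumulative transfer efficiency: 0.12 × 0.07 × 0.07 = 0.000588
Phytoplankton energy = 68 / 0.000588 = 115646 kJ/m²/yr

115646 kJ/m²/yr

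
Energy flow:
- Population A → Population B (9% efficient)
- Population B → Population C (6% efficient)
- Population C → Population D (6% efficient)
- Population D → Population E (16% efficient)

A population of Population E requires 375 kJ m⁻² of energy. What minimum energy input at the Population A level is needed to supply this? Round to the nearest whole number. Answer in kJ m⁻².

7233796 kJ m⁻²

Cumulative transfer efficiency: 0.09 × 0.06 × 0.06 × 0.16 = 0.00005184
Population A energy = 375 / 0.00005184 = 7233796 kJ m⁻²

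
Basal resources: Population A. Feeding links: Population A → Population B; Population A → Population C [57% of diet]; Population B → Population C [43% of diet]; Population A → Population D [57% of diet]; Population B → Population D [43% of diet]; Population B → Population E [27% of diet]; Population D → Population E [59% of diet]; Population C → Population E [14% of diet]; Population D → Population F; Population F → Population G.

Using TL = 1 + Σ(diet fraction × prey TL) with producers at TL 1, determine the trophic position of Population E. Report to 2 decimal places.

3.31

Population B: 1 + 1 = 2
Population C: 1 + (0.57×1 + 0.43×2) = 2.43
Population D: 1 + (0.57×1 + 0.43×2) = 2.43
Population E: 1 + (0.27×2 + 0.59×2.43 + 0.14×2.43) = 3.3139
Population F: 1 + 2.43 = 3.43
Population G: 1 + 3.43 = 4.43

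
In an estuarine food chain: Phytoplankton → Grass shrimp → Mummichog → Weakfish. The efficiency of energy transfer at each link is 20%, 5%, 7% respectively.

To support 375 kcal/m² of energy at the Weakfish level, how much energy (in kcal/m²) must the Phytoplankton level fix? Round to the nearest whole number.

Cumulative transfer efficiency: 0.2 × 0.05 × 0.07 = 0.0007
Phytoplankton energy = 375 / 0.0007 = 535714 kcal/m²

535714 kcal/m²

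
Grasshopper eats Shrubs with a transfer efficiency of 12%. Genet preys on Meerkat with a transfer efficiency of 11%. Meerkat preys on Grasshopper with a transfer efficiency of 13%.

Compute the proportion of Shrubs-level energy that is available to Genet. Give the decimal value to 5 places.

Product of link efficiencies: 0.12 × 0.13 × 0.11 = 0.001716

0.00172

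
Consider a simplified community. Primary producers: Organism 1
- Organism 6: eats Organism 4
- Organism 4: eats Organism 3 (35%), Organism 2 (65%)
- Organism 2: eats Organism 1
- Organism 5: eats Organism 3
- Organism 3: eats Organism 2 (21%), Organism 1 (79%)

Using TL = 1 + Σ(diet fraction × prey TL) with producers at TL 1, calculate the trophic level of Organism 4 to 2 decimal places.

Organism 2: 1 + 1 = 2
Organism 3: 1 + (0.21×2 + 0.79×1) = 2.21
Organism 4: 1 + (0.35×2.21 + 0.65×2) = 3.0735
Organism 5: 1 + 2.21 = 3.21
Organism 6: 1 + 3.0735 = 4.0735

3.07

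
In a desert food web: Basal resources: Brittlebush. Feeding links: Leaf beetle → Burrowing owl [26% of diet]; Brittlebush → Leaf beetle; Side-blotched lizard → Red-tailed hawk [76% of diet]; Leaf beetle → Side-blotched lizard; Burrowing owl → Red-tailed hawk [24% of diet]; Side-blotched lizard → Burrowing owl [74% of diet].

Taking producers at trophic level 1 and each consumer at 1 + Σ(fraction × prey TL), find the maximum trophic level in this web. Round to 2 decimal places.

4.18

Leaf beetle: 1 + 1 = 2
Side-blotched lizard: 1 + 2 = 3
Burrowing owl: 1 + (0.74×3 + 0.26×2) = 3.74
Red-tailed hawk: 1 + (0.76×3 + 0.24×3.74) = 4.1776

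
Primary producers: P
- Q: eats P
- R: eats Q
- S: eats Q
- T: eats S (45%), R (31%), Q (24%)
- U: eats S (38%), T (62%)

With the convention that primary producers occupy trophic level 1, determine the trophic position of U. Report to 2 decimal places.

Q: 1 + 1 = 2
R: 1 + 2 = 3
S: 1 + 2 = 3
T: 1 + (0.45×3 + 0.31×3 + 0.24×2) = 3.76
U: 1 + (0.38×3 + 0.62×3.76) = 4.4712

4.47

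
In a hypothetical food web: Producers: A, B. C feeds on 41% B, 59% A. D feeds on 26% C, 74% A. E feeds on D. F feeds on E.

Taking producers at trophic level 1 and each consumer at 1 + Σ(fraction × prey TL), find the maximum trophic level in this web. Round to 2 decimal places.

4.26

C: 1 + (0.41×1 + 0.59×1) = 2
D: 1 + (0.26×2 + 0.74×1) = 2.26
E: 1 + 2.26 = 3.26
F: 1 + 3.26 = 4.26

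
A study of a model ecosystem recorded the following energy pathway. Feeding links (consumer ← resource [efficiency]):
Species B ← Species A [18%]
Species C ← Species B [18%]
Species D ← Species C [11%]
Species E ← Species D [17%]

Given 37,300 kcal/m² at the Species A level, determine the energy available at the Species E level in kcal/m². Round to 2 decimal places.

22.60 kcal/m²

Species B: 37300 × 0.18 = 6714 kcal/m²
Species C: 6714 × 0.18 = 1208.52 kcal/m²
Species D: 1208.52 × 0.11 = 132.9372 kcal/m²
Species E: 132.9372 × 0.17 = 22.599324 kcal/m²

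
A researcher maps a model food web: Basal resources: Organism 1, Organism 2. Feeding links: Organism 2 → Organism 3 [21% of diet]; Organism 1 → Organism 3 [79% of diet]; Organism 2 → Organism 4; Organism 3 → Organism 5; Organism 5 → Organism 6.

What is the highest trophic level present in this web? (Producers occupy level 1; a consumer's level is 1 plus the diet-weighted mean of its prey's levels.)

4

Organism 3: 1 + (0.21×1 + 0.79×1) = 2
Organism 4: 1 + 1 = 2
Organism 5: 1 + 2 = 3
Organism 6: 1 + 3 = 4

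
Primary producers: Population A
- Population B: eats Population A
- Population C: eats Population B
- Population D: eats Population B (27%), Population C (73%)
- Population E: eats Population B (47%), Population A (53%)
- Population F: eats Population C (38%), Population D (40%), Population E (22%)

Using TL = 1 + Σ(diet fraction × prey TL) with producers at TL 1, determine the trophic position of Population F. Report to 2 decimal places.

Population B: 1 + 1 = 2
Population C: 1 + 2 = 3
Population D: 1 + (0.27×2 + 0.73×3) = 3.73
Population E: 1 + (0.47×2 + 0.53×1) = 2.47
Population F: 1 + (0.38×3 + 0.4×3.73 + 0.22×2.47) = 4.1754

4.18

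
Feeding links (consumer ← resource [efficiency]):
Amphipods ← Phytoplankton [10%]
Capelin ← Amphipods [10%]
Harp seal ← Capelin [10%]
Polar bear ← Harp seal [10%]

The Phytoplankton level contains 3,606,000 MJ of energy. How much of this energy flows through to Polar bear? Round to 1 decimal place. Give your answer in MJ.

Amphipods: 3606000 × 0.1 = 360600 MJ
Capelin: 360600 × 0.1 = 36060 MJ
Harp seal: 36060 × 0.1 = 3606 MJ
Polar bear: 3606 × 0.1 = 360.6 MJ

360.6 MJ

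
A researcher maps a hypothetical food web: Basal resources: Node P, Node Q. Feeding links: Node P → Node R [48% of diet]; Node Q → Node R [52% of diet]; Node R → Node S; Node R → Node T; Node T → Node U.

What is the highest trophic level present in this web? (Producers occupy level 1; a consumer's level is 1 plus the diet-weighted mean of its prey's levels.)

4

Node R: 1 + (0.48×1 + 0.52×1) = 2
Node S: 1 + 2 = 3
Node T: 1 + 2 = 3
Node U: 1 + 3 = 4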